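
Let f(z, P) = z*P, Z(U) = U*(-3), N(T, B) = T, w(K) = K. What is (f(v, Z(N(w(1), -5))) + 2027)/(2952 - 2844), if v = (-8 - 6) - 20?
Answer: 2129/108 ≈ 19.713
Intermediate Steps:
Z(U) = -3*U
v = -34 (v = -14 - 20 = -34)
f(z, P) = P*z
(f(v, Z(N(w(1), -5))) + 2027)/(2952 - 2844) = (-3*1*(-34) + 2027)/(2952 - 2844) = (-3*(-34) + 2027)/108 = (102 + 2027)*(1/108) = 2129*(1/108) = 2129/108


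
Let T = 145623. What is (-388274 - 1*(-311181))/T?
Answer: -77093/145623 ≈ -0.52940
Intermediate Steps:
(-388274 - 1*(-311181))/T = (-388274 - 1*(-311181))/145623 = (-388274 + 311181)*(1/145623) = -77093*1/145623 = -77093/145623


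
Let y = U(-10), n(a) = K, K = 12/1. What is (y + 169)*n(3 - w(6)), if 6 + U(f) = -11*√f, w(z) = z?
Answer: 1956 - 132*I*√10 ≈ 1956.0 - 417.42*I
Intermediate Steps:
K = 12 (K = 12*1 = 12)
n(a) = 12
U(f) = -6 - 11*√f
y = -6 - 11*I*√10 ≈ -6.0 - 34.785*I
(y + 169)*n(3 - w(6)) = ((-6 - 11*I*√10) + 169)*12 = (163 - 11*I*√10)*12 = 1956 - 132*I*√10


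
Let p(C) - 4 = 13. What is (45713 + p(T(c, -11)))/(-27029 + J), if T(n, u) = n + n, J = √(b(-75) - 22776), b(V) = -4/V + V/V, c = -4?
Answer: -46351356375/27397110598 - 114325*I*√5124363/27397110598 ≈ -1.6918 - 0.0094462*I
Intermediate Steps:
b(V) = 1 - 4/V (b(V) = -4/V + 1 = 1 - 4/V)
J = I*√5124363/15 (J = √((-4 - 75)/(-75) - 22776) = √(-1/75*(-79) - 22776) = √(79/75 - 22776) = √(-1708121/75) = I*√5124363/15 ≈ 150.91*I)
T(n, u) = 2*n
p(C) = 17 (p(C) = 4 + 13 = 17)
(45713 + p(T(c, -11)))/(-27029 + J) = (45713 + 17)/(-27029 + I*√5124363/15) = 45730/(-27029 + I*√5124363/15)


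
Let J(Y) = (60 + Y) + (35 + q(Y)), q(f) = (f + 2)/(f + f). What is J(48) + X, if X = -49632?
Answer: -2375447/48 ≈ -49489.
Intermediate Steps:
q(f) = (2 + f)/(2*f) (q(f) = (2 + f)/((2*f)) = (2 + f)*(1/(2*f)) = (2 + f)/(2*f))
J(Y) = 95 + Y + (2 + Y)/(2*Y) (J(Y) = (60 + Y) + (35 + (2 + Y)/(2*Y)) = 95 + Y + (2 + Y)/(2*Y))
J(48) + X = (191/2 + 48 + 1/48) - 49632 = 6889/48 - 49632 = -2375447/48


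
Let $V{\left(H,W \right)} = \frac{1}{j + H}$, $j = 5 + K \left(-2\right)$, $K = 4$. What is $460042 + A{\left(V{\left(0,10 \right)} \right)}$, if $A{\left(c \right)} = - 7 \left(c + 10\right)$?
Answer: $\frac{1379923}{3} \approx 4.5997 \cdot 10^{5}$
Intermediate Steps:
$j = -3$ ($j = 5 + 4 \left(-2\right) = 5 - 8 = -3$)
$V{\left(H,W \right)} = \frac{1}{-3 + H}$
$A{\left(c \right)} = -70 - 7 c$ ($A{\left(c \right)} = - 7 \left(10 + c\right) = -70 - 7 c$)
$460042 + A{\left(V{\left(0,10 \right)} \right)} = 460042 - \left(70 + \frac{7}{-3 + 0}\right) = 460042 - \left(70 + \frac{7}{-3}\right) = 460042 - \frac{203}{3} = \frac{1379923}{3}$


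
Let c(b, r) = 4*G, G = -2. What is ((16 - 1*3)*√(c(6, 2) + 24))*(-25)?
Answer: -1300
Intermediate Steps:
c(b, r) = -8 (c(b, r) = 4*(-2) = -8)
((16 - 1*3)*√(c(6, 2) + 24))*(-25) = ((16 - 1*3)*√(-8 + 24))*(-25) = ((16 - 3)*√16)*(-25) = (13*4)*(-25) = 52*(-25) = -1300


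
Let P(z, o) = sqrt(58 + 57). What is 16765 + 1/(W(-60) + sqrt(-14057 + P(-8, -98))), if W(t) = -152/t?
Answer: 16765 + 1/(38/15 + I*sqrt(14057 - sqrt(115))) ≈ 16765.0 - 0.0084338*I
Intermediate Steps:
P(z, o) = sqrt(115)
16765 + 1/(W(-60) + sqrt(-14057 + P(-8, -98))) = 16765 + 1/(-152/(-60) + sqrt(-14057 + sqrt(115))) = 16765 + 1/(-152*(-1/60) + sqrt(-14057 + sqrt(115))) = 16765 + 1/(38/15 + sqrt(-14057 + sqrt(115)))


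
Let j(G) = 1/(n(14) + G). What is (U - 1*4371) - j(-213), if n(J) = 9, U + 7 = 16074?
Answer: 2385985/204 ≈ 11696.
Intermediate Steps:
U = 16067 (U = -7 + 16074 = 16067)
j(G) = 1/(9 + G)
(U - 1*4371) - j(-213) = (16067 - 1*4371) - 1/(9 - 213) = (16067 - 4371) - 1/(-204) = 11696 - 1*(-1/204) = 11696 + 1/204 = 2385985/204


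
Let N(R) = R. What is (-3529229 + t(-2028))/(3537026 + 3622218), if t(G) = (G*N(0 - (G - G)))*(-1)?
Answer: -3529229/7159244 ≈ -0.49296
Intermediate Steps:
t(G) = 0 (t(G) = (G*(0 - (G - G)))*(-1) = (G*(0 - 1*0))*(-1) = (G*(0 + 0))*(-1) = (G*0)*(-1) = 0*(-1) = 0)
(-3529229 + t(-2028))/(3537026 + 3622218) = (-3529229 + 0)/(3537026 + 3622218) = -3529229/7159244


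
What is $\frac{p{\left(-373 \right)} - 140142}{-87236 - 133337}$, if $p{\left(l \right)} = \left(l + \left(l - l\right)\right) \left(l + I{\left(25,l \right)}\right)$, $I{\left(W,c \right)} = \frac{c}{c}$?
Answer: $\frac{1386}{220573} \approx 0.0062836$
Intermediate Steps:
$I{\left(W,c \right)} = 1$
$p{\left(l \right)} = l \left(1 + l\right)$ ($p{\left(l \right)} = \left(l + \left(l - l\right)\right) \left(l + 1\right) = \left(l + 0\right) \left(1 + l\right) = l \left(1 + l\right)$)
$\frac{p{\left(-373 \right)} - 140142}{-87236 - 133337} = \frac{- 373 \left(1 - 373\right) - 140142}{-87236 - 133337} = \frac{\left(-373\right) \left(-372\right) - 140142}{-220573} = \left(138756 - 140142\right) \left(- \frac{1}{220573}\right) = \left(-1386\right) \left(- \frac{1}{220573}\right) = \frac{1386}{220573}$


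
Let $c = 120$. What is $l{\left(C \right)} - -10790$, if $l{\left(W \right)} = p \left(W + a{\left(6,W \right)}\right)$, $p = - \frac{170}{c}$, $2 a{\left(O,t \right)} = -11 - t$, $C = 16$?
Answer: $\frac{258875}{24} \approx 10786.0$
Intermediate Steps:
$a{\left(O,t \right)} = - \frac{11}{2} - \frac{t}{2}$ ($a{\left(O,t \right)} = \frac{-11 - t}{2} = - \frac{11}{2} - \frac{t}{2}$)
$p = - \frac{17}{12}$ ($p = - \frac{170}{120} = \left(-170\right) \frac{1}{120} = - \frac{17}{12} \approx -1.4167$)
$l{\left(W \right)} = \frac{187}{24} - \frac{17 W}{24}$ ($l{\left(W \right)} = - \frac{17 \left(W - \left(\frac{11}{2} + \frac{W}{2}\right)\right)}{12} = - \frac{17 \left(- \frac{11}{2} + \frac{W}{2}\right)}{12} = \frac{187}{24} - \frac{17 W}{24}$)
$l{\left(C \right)} - -10790 = \left(\frac{187}{24} - \frac{34}{3}\right) - -10790 = \left(\frac{187}{24} - \frac{34}{3}\right) + 10790 = - \frac{85}{24} + 10790 = \frac{258875}{24}$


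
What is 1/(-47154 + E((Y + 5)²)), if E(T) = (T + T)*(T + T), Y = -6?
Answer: -1/47150 ≈ -2.1209e-5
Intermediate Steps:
E(T) = 4*T² (E(T) = (2*T)*(2*T) = 4*T²)
1/(-47154 + E((Y + 5)²)) = 1/(-47154 + 4*((-6 + 5)²)²) = 1/(-47154 + 4*((-1)²)²) = 1/(-47154 + 4*1²) = 1/(-47154 + 4*1) = 1/(-47154 + 4) = 1/(-47150) = -1/47150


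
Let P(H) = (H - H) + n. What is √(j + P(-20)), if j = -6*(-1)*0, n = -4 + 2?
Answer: I*√2 ≈ 1.4142*I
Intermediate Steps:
n = -2
P(H) = -2 (P(H) = (H - H) - 2 = 0 - 2 = -2)
j = 0 (j = 6*0 = 0)
√(j + P(-20)) = √(0 - 2) = √(-2) = I*√2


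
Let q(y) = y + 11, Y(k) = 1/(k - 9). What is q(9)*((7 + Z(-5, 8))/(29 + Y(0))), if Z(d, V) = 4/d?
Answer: 279/65 ≈ 4.2923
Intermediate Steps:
Y(k) = 1/(-9 + k)
q(y) = 11 + y
q(9)*((7 + Z(-5, 8))/(29 + Y(0))) = (11 + 9)*((7 + 4/(-5))/(29 + 1/(-9 + 0))) = 20*((7 + 4*(-⅕))/(29 + 1/(-9))) = 20*((7 - ⅘)/(29 - ⅑)) = 20*(31/(5*(260/9))) = 20*((31/5)*(9/260)) = 20*(279/1300) = 279/65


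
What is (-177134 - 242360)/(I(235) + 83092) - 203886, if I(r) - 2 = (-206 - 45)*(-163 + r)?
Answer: -6628747493/32511 ≈ -2.0389e+5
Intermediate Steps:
I(r) = 40915 - 251*r (I(r) = 2 + (-206 - 45)*(-163 + r) = 2 - 251*(-163 + r) = 2 + (40913 - 251*r) = 40915 - 251*r)
(-177134 - 242360)/(I(235) + 83092) - 203886 = (-177134 - 242360)/((40915 - 251*235) + 83092) - 203886 = -419494/((40915 - 58985) + 83092) - 203886 = -419494/(-18070 + 83092) - 203886 = -419494/65022 - 203886 = -419494*1/65022 - 203886 = -209747/32511 - 203886 = -6628747493/32511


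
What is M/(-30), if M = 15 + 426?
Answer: -147/10 ≈ -14.700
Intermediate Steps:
M = 441
M/(-30) = 441/(-30) = -1/30*441 = -147/10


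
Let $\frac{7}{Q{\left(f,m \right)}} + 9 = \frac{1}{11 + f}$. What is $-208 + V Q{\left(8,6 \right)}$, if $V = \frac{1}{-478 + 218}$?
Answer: $- \frac{9193467}{44200} \approx -208.0$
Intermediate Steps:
$V = - \frac{1}{260}$ ($V = \frac{1}{-260} = - \frac{1}{260} \approx -0.0038462$)
$Q{\left(f,m \right)} = \frac{7}{-9 + \frac{1}{11 + f}}$
$-208 + V Q{\left(8,6 \right)} = -208 - \frac{7 \frac{1}{98 + 9 \cdot 8} \left(-11 - 8\right)}{260} = -208 - \frac{7 \frac{1}{98 + 72} \left(-11 - 8\right)}{260} = -208 - \frac{7 \cdot \frac{1}{170} \left(-19\right)}{260} = -208 - - \frac{133}{44200} = -208 + \frac{133}{44200} = - \frac{9193467}{44200}$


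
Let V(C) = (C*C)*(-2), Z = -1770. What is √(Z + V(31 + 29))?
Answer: I*√8970 ≈ 94.71*I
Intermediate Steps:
V(C) = -2*C² (V(C) = C²*(-2) = -2*C²)
√(Z + V(31 + 29)) = √(-1770 - 2*(31 + 29)²) = √(-1770 - 2*60²) = √(-1770 - 2*3600) = √(-1770 - 7200) = √(-8970) = I*√8970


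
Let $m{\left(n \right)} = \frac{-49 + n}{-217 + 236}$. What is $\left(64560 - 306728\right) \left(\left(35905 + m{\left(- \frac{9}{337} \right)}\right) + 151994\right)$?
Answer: $- \frac{291352508480200}{6403} \approx -4.5502 \cdot 10^{10}$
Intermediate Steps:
$m{\left(n \right)} = - \frac{49}{19} + \frac{n}{19}$ ($m{\left(n \right)} = \frac{-49 + n}{19} = \left(-49 + n\right) \frac{1}{19} = - \frac{49}{19} + \frac{n}{19}$)
$\left(64560 - 306728\right) \left(\left(35905 + m{\left(- \frac{9}{337} \right)}\right) + 151994\right) = \left(64560 - 306728\right) \left(\left(35905 - \left(\frac{49}{19} - \frac{\left(-9\right) \frac{1}{337}}{19}\right)\right) + 151994\right) = - 242168 \left(\left(35905 - \left(\frac{49}{19} - \frac{\left(-9\right) \frac{1}{337}}{19}\right)\right) + 151994\right) = - 242168 \left(\left(35905 + \left(- \frac{49}{19} + \frac{1}{19} \left(- \frac{9}{337}\right)\right)\right) + 151994\right) = - 242168 \left(\left(35905 - \frac{16522}{6403}\right) + 151994\right) = - 242168 \left(\frac{229883193}{6403} + 151994\right) = \left(-242168\right) \frac{1203100775}{6403} = - \frac{291352508480200}{6403}$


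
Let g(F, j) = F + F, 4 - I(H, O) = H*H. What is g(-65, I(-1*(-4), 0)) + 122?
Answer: -8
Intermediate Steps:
I(H, O) = 4 - H**2 (I(H, O) = 4 - H*H = 4 - H**2)
g(F, j) = 2*F
g(-65, I(-1*(-4), 0)) + 122 = 2*(-65) + 122 = -130 + 122 = -8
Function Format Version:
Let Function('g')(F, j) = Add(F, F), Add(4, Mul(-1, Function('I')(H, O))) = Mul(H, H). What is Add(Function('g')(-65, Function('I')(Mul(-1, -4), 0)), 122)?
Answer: -8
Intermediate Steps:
Function('I')(H, O) = Add(4, Mul(-1, Pow(H, 2))) (Function('I')(H, O) = Add(4, Mul(-1, Mul(H, H))) = Add(4, Mul(-1, Pow(H, 2))))
Function('g')(F, j) = Mul(2, F)
Add(Function('g')(-65, Function('I')(Mul(-1, -4), 0)), 122) = Add(Mul(2, -65), 122) = Add(-130, 122) = -8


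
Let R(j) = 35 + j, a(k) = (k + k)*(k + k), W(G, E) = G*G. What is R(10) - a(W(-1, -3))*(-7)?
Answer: 73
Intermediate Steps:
W(G, E) = G**2
a(k) = 4*k**2 (a(k) = (2*k)*(2*k) = 4*k**2)
R(10) - a(W(-1, -3))*(-7) = (35 + 10) - 4*((-1)**2)**2*(-7) = 45 - 4*1**2*(-7) = 45 - 4*1*(-7) = 45 - 4*(-7) = 45 - 1*(-28) = 45 + 28 = 73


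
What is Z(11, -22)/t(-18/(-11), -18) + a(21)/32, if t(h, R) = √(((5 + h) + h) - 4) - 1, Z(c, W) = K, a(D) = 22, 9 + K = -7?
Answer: -605/144 - 4*√517/9 ≈ -14.307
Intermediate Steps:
K = -16 (K = -9 - 7 = -16)
Z(c, W) = -16
t(h, R) = -1 + √(1 + 2*h) (t(h, R) = √((5 + 2*h) - 4) - 1 = √(1 + 2*h) - 1 = -1 + √(1 + 2*h))
Z(11, -22)/t(-18/(-11), -18) + a(21)/32 = -16/(-1 + √(1 + 2*(-18/(-11)))) + 22/32 = -16/(-1 + √(1 + 2*(-18*(-1/11)))) + 22*(1/32) = -16/(-1 + √(1 + 2*(18/11))) + 11/16 = -16/(-1 + √(1 + 36/11)) + 11/16 = -16/(-1 + √(47/11)) + 11/16 = -16/(-1 + √517/11) + 11/16 = 11/16 - 16/(-1 + √517/11)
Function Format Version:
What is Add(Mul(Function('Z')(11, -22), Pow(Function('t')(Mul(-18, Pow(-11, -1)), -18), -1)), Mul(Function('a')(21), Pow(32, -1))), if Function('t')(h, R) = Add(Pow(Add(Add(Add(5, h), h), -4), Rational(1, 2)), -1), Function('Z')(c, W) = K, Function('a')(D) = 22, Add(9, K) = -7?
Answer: Add(Rational(-605, 144), Mul(Rational(-4, 9), Pow(517, Rational(1, 2)))) ≈ -14.307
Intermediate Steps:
K = -16 (K = Add(-9, -7) = -16)
Function('Z')(c, W) = -16
Function('t')(h, R) = Add(-1, Pow(Add(1, Mul(2, h)), Rational(1, 2))) (Function('t')(h, R) = Add(Pow(Add(Add(5, Mul(2, h)), -4), Rational(1, 2)), -1) = Add(Pow(Add(1, Mul(2, h)), Rational(1, 2)), -1) = Add(-1, Pow(Add(1, Mul(2, h)), Rational(1, 2))))
Add(Mul(Function('Z')(11, -22), Pow(Function('t')(Mul(-18, Pow(-11, -1)), -18), -1)), Mul(Function('a')(21), Pow(32, -1))) = Add(Mul(-16, Pow(Add(-1, Pow(Add(1, Mul(2, Mul(-18, Pow(-11, -1)))), Rational(1, 2))), -1)), Mul(22, Pow(32, -1))) = Add(Mul(-16, Pow(Add(-1, Pow(Add(1, Mul(2, Mul(-18, Rational(-1, 11)))), Rational(1, 2))), -1)), Mul(22, Rational(1, 32))) = Add(Mul(-16, Pow(Add(-1, Pow(Add(1, Mul(2, Rational(18, 11))), Rational(1, 2))), -1)), Rational(11, 16)) = Add(Mul(-16, Pow(Add(-1, Pow(Add(1, Rational(36, 11)), Rational(1, 2))), -1)), Rational(11, 16)) = Add(Mul(-16, Pow(Add(-1, Pow(Rational(47, 11), Rational(1, 2))), -1)), Rational(11, 16)) = Add(Mul(-16, Pow(Add(-1, Mul(Rational(1, 11), Pow(517, Rational(1, 2)))), -1)), Rational(11, 16)) = Add(Rational(11, 16), Mul(-16, Pow(Add(-1, Mul(Rational(1, 11), Pow(517, Rational(1, 2)))), -1)))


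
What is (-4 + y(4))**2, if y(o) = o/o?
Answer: 9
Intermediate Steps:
y(o) = 1
(-4 + y(4))**2 = (-4 + 1)**2 = (-3)**2 = 9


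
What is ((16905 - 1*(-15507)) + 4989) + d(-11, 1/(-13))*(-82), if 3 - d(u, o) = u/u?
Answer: 37237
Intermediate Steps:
d(u, o) = 2 (d(u, o) = 3 - u/u = 3 - 1*1 = 3 - 1 = 2)
((16905 - 1*(-15507)) + 4989) + d(-11, 1/(-13))*(-82) = ((16905 - 1*(-15507)) + 4989) + 2*(-82) = ((16905 + 15507) + 4989) - 164 = (32412 + 4989) - 164 = 37401 - 164 = 37237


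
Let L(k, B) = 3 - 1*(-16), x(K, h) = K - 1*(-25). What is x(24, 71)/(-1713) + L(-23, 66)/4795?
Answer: -202408/8213835 ≈ -0.024642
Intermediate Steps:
x(K, h) = 25 + K (x(K, h) = K + 25 = 25 + K)
L(k, B) = 19 (L(k, B) = 3 + 16 = 19)
x(24, 71)/(-1713) + L(-23, 66)/4795 = (25 + 24)/(-1713) + 19/4795 = 49*(-1/1713) + 19*(1/4795) = -49/1713 + 19/4795 = -202408/8213835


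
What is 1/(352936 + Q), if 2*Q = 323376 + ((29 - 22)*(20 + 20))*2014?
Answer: 1/796584 ≈ 1.2554e-6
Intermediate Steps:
Q = 443648 (Q = (323376 + ((29 - 22)*(20 + 20))*2014)/2 = (323376 + (7*40)*2014)/2 = (323376 + 280*2014)/2 = (323376 + 563920)/2 = (½)*887296 = 443648)
1/(352936 + Q) = 1/(352936 + 443648) = 1/796584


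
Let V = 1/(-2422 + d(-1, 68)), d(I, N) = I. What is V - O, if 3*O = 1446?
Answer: -1167887/2423 ≈ -482.00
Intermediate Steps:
O = 482 (O = (1/3)*1446 = 482)
V = -1/2423 (V = 1/(-2422 - 1) = 1/(-2423) = -1/2423 ≈ -0.00041271)
V - O = -1/2423 - 1*482 = -1/2423 - 482 = -1167887/2423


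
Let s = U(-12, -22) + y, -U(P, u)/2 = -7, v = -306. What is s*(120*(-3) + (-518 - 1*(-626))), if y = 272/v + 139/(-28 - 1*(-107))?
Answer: -296044/79 ≈ -3747.4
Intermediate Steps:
U(P, u) = 14 (U(P, u) = -2*(-7) = 14)
y = 619/711 (y = 272/(-306) + 139/(-28 - 1*(-107)) = 272*(-1/306) + 139/(-28 + 107) = -8/9 + 139/79 = 619/711 ≈ 0.87060)
s = 10573/711 (s = 14 + 619/711 = 10573/711 ≈ 14.871)
s*(120*(-3) + (-518 - 1*(-626))) = 10573*(120*(-3) + (-518 - 1*(-626)))/711 = 10573*(-360 + (-518 + 626))/711 = 10573*(-360 + 108)/711 = (10573/711)*(-252) = -296044/79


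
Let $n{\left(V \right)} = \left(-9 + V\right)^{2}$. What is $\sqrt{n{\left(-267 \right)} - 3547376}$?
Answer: $20 i \sqrt{8678} \approx 1863.1 i$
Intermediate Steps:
$\sqrt{n{\left(-267 \right)} - 3547376} = \sqrt{\left(-9 - 267\right)^{2} - 3547376} = \sqrt{\left(-276\right)^{2} - 3547376} = \sqrt{76176 - 3547376} = \sqrt{-3471200} = 20 i \sqrt{8678}$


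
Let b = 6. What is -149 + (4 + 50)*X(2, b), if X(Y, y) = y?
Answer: 175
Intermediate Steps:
-149 + (4 + 50)*X(2, b) = -149 + (4 + 50)*6 = -149 + 54*6 = -149 + 324 = 175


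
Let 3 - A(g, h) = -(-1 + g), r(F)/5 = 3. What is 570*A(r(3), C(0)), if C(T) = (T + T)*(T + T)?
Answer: 9690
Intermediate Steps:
r(F) = 15 (r(F) = 5*3 = 15)
C(T) = 4*T² (C(T) = (2*T)*(2*T) = 4*T²)
A(g, h) = 2 + g (A(g, h) = 3 - (-1)*(-1 + g) = 3 - (1 - g) = 3 + (-1 + g) = 2 + g)
570*A(r(3), C(0)) = 570*(2 + 15) = 570*17 = 9690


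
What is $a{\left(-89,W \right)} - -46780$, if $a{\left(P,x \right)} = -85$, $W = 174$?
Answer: $46695$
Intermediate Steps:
$a{\left(-89,W \right)} - -46780 = -85 - -46780 = -85 + 46780 = 46695$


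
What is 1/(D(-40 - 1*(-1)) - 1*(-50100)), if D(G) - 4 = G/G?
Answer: 1/50105 ≈ 1.9958e-5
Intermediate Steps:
D(G) = 5 (D(G) = 4 + G/G = 4 + 1 = 5)
1/(D(-40 - 1*(-1)) - 1*(-50100)) = 1/(5 - 1*(-50100)) = 1/(5 + 50100) = 1/50105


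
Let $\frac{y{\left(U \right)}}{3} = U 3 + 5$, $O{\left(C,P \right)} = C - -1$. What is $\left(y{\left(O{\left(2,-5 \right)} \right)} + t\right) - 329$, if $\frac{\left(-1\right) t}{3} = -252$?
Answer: $469$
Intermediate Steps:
$t = 756$ ($t = \left(-3\right) \left(-252\right) = 756$)
$O{\left(C,P \right)} = 1 + C$ ($O{\left(C,P \right)} = C + 1 = 1 + C$)
$y{\left(U \right)} = 15 + 9 U$ ($y{\left(U \right)} = 3 \left(U 3 + 5\right) = 3 \left(3 U + 5\right) = 3 \left(5 + 3 U\right) = 15 + 9 U$)
$\left(y{\left(O{\left(2,-5 \right)} \right)} + t\right) - 329 = \left(\left(15 + 9 \left(1 + 2\right)\right) + 756\right) - 329 = \left(\left(15 + 9 \cdot 3\right) + 756\right) - 329 = \left(\left(15 + 27\right) + 756\right) - 329 = \left(42 + 756\right) - 329 = 798 - 329 = 469$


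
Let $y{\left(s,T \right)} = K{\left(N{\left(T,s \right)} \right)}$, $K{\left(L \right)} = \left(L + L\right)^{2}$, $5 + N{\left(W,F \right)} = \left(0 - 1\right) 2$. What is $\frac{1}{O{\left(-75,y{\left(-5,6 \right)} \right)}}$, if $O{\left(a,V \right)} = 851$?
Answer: $\frac{1}{851} \approx 0.0011751$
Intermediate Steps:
$N{\left(W,F \right)} = -7$ ($N{\left(W,F \right)} = -5 + \left(0 - 1\right) 2 = -5 - 2 = -7$)
$K{\left(L \right)} = 4 L^{2}$ ($K{\left(L \right)} = \left(2 L\right)^{2} = 4 L^{2}$)
$y{\left(s,T \right)} = 196$ ($y{\left(s,T \right)} = 4 \left(-7\right)^{2} = 4 \cdot 49 = 196$)
$\frac{1}{O{\left(-75,y{\left(-5,6 \right)} \right)}} = \frac{1}{851}$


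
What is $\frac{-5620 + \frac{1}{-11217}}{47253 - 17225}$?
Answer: $- \frac{63039541}{336824076} \approx -0.18716$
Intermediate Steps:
$\frac{-5620 + \frac{1}{-11217}}{47253 - 17225} = \frac{-5620 - \frac{1}{11217}}{30028} = \left(- \frac{63039541}{11217}\right) \frac{1}{30028} = - \frac{63039541}{336824076}$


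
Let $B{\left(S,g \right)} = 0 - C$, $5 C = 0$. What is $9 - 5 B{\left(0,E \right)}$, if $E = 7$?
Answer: $9$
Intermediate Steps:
$C = 0$ ($C = \frac{1}{5} \cdot 0 = 0$)
$B{\left(S,g \right)} = 0$ ($B{\left(S,g \right)} = 0 - 0 = 0 + 0 = 0$)
$9 - 5 B{\left(0,E \right)} = 9 - 0 = 9 + 0 = 9$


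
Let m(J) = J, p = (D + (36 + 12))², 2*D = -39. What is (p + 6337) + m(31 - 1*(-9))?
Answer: 28757/4 ≈ 7189.3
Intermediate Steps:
D = -39/2 (D = (½)*(-39) = -39/2 ≈ -19.500)
p = 3249/4 (p = (-39/2 + (36 + 12))² = (-39/2 + 48)² = (57/2)² = 3249/4 ≈ 812.25)
(p + 6337) + m(31 - 1*(-9)) = (3249/4 + 6337) + (31 - 1*(-9)) = 28597/4 + (31 + 9) = 28597/4 + 40 = 28757/4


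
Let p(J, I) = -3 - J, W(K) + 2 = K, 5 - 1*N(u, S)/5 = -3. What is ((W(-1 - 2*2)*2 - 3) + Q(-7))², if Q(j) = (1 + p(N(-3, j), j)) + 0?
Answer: 3481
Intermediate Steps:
N(u, S) = 40 (N(u, S) = 25 - 5*(-3) = 25 + 15 = 40)
W(K) = -2 + K
Q(j) = -42 (Q(j) = (1 + (-3 - 1*40)) + 0 = (1 + (-3 - 40)) + 0 = (1 - 43) + 0 = -42 + 0 = -42)
((W(-1 - 2*2)*2 - 3) + Q(-7))² = (((-2 + (-1 - 2*2))*2 - 3) - 42)² = (((-2 + (-1 - 4))*2 - 3) - 42)² = (((-2 - 5)*2 - 3) - 42)² = ((-7*2 - 3) - 42)² = ((-14 - 3) - 42)² = (-17 - 42)² = (-59)² = 3481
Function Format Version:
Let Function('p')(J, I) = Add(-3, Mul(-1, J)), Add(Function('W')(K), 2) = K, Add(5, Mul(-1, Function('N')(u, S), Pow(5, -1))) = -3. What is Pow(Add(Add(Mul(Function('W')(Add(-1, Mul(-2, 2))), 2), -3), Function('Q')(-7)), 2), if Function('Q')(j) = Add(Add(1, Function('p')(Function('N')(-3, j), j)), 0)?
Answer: 3481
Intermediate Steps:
Function('N')(u, S) = 40 (Function('N')(u, S) = Add(25, Mul(-5, -3)) = Add(25, 15) = 40)
Function('W')(K) = Add(-2, K)
Function('Q')(j) = -42 (Function('Q')(j) = Add(Add(1, Add(-3, Mul(-1, 40))), 0) = Add(Add(1, Add(-3, -40)), 0) = Add(Add(1, -43), 0) = Add(-42, 0) = -42)
Pow(Add(Add(Mul(Function('W')(Add(-1, Mul(-2, 2))), 2), -3), Function('Q')(-7)), 2) = Pow(Add(Add(Mul(Add(-2, Add(-1, Mul(-2, 2))), 2), -3), -42), 2) = Pow(Add(Add(Mul(Add(-2, Add(-1, -4)), 2), -3), -42), 2) = Pow(Add(Add(Mul(Add(-2, -5), 2), -3), -42), 2) = Pow(Add(Add(Mul(-7, 2), -3), -42), 2) = Pow(Add(Add(-14, -3), -42), 2) = Pow(Add(-17, -42), 2) = Pow(-59, 2) = 3481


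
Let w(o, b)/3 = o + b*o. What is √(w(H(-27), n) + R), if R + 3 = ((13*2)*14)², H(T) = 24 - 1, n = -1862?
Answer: 2*√1021 ≈ 63.906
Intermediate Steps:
H(T) = 23
R = 132493 (R = -3 + ((13*2)*14)² = -3 + (26*14)² = -3 + 364² = -3 + 132496 = 132493)
w(o, b) = 3*o + 3*b*o (w(o, b) = 3*(o + b*o) = 3*o + 3*b*o)
√(w(H(-27), n) + R) = √(3*23*(1 - 1862) + 132493) = √(3*23*(-1861) + 132493) = √(-128409 + 132493) = √4084 = 2*√1021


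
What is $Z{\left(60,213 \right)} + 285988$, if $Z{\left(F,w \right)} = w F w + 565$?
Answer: $3008693$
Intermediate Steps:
$Z{\left(F,w \right)} = 565 + F w^{2}$ ($Z{\left(F,w \right)} = F w w + 565 = F w^{2} + 565 = 565 + F w^{2}$)
$Z{\left(60,213 \right)} + 285988 = \left(565 + 60 \cdot 213^{2}\right) + 285988 = \left(565 + 60 \cdot 45369\right) + 285988 = \left(565 + 2722140\right) + 285988 = 2722705 + 285988 = 3008693$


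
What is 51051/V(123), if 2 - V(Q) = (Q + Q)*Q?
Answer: -51051/30256 ≈ -1.6873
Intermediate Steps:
V(Q) = 2 - 2*Q² (V(Q) = 2 - (Q + Q)*Q = 2 - 2*Q*Q = 2 - 2*Q²)
51051/V(123) = 51051/(2 - 2*123²) = 51051/(2 - 2*15129) = 51051/(2 - 30258) = 51051/(-30256) = 51051*(-1/30256) = -51051/30256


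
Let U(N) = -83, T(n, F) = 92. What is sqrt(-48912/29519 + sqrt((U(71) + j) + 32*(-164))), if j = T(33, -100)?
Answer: sqrt(-1443833328 + 11327827693*I*sqrt(31))/29519 ≈ 5.9474 + 6.0851*I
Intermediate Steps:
j = 92
sqrt(-48912/29519 + sqrt((U(71) + j) + 32*(-164))) = sqrt(-48912/29519 + sqrt((-83 + 92) + 32*(-164))) = sqrt(-48912*1/29519 + sqrt(9 - 5248)) = sqrt(-48912/29519 + sqrt(-5239)) = sqrt(-48912/29519 + 13*I*sqrt(31))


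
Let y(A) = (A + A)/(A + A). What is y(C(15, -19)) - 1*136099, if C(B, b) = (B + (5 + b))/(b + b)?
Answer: -136098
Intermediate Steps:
C(B, b) = (5 + B + b)/(2*b) (C(B, b) = (5 + B + b)/((2*b)) = (5 + B + b)*(1/(2*b)) = (5 + B + b)/(2*b))
y(A) = 1 (y(A) = (2*A)/((2*A)) = (2*A)*(1/(2*A)) = 1)
y(C(15, -19)) - 1*136099 = 1 - 1*136099 = 1 - 136099 = -136098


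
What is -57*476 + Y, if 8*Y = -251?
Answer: -217307/8 ≈ -27163.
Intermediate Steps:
Y = -251/8 (Y = (⅛)*(-251) = -251/8 ≈ -31.375)
-57*476 + Y = -57*476 - 251/8 = -27132 - 251/8 = -217307/8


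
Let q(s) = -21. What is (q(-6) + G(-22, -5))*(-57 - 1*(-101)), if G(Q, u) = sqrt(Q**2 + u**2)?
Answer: -924 + 44*sqrt(509) ≈ 68.685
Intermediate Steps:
(q(-6) + G(-22, -5))*(-57 - 1*(-101)) = (-21 + sqrt((-22)**2 + (-5)**2))*(-57 - 1*(-101)) = (-21 + sqrt(484 + 25))*(-57 + 101) = (-21 + sqrt(509))*44 = -924 + 44*sqrt(509)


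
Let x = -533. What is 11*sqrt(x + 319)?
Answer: 11*I*sqrt(214) ≈ 160.92*I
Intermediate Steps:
11*sqrt(x + 319) = 11*sqrt(-533 + 319) = 11*sqrt(-214) = 11*(I*sqrt(214)) = 11*I*sqrt(214)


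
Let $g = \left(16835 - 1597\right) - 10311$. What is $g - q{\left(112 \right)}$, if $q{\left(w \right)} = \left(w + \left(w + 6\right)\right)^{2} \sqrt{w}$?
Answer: $4927 - 211600 \sqrt{7} \approx -5.5491 \cdot 10^{5}$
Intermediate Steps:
$q{\left(w \right)} = \sqrt{w} \left(6 + 2 w\right)^{2}$ ($q{\left(w \right)} = \left(w + \left(6 + w\right)\right)^{2} \sqrt{w} = \left(6 + 2 w\right)^{2} \sqrt{w} = \sqrt{w} \left(6 + 2 w\right)^{2}$)
$g = 4927$ ($g = 15238 - 10311 = 4927$)
$g - q{\left(112 \right)} = 4927 - 4 \sqrt{112} \left(3 + 112\right)^{2} = 4927 - 4 \cdot 4 \sqrt{7} \cdot 115^{2} = 4927 - 4 \cdot 4 \sqrt{7} \cdot 13225 = 4927 - 211600 \sqrt{7}$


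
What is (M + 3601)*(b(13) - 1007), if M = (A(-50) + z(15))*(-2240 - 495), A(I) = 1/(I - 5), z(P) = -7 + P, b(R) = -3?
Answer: 202527220/11 ≈ 1.8412e+7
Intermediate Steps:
A(I) = 1/(-5 + I)
M = -240133/11 (M = (1/(-5 - 50) + (-7 + 15))*(-2240 - 495) = (1/(-55) + 8)*(-2735) = (-1/55 + 8)*(-2735) = (439/55)*(-2735) = -240133/11 ≈ -21830.)
(M + 3601)*(b(13) - 1007) = (-240133/11 + 3601)*(-3 - 1007) = -200522/11*(-1010) = 202527220/11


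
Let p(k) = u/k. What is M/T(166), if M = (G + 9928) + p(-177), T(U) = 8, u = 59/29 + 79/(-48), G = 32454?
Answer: 10442246147/1971072 ≈ 5297.8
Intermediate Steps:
u = 541/1392 (u = 59*(1/29) + 79*(-1/48) = 59/29 - 79/48 = 541/1392 ≈ 0.38865)
p(k) = 541/(1392*k)
M = 10442246147/246384 (M = (32454 + 9928) + (541/1392)/(-177) = 42382 + (541/1392)*(-1/177) = 42382 - 541/246384 = 10442246147/246384 ≈ 42382.)
M/T(166) = (10442246147/246384)/8 = (10442246147/246384)*(⅛) = 10442246147/1971072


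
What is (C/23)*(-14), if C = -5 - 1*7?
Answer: 168/23 ≈ 7.3043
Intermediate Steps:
C = -12 (C = -5 - 7 = -12)
(C/23)*(-14) = -12/23*(-14) = 168/23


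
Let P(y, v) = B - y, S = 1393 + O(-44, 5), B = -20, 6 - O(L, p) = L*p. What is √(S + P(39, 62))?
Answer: 2*√390 ≈ 39.497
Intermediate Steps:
O(L, p) = 6 - L*p
S = 1619 (S = 1393 + (6 - 1*(-44)*5) = 1393 + (6 + 220) = 1393 + 226 = 1619)
P(y, v) = -20 - y
√(S + P(39, 62)) = √(1619 + (-20 - 1*39)) = √(1619 + (-20 - 39)) = √(1619 - 59) = √1560 = 2*√390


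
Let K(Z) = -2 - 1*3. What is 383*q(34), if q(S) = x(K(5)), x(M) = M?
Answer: -1915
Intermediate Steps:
K(Z) = -5 (K(Z) = -2 - 3 = -5)
q(S) = -5
383*q(34) = 383*(-5) = -1915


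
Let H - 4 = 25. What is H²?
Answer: 841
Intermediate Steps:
H = 29 (H = 4 + 25 = 29)
H² = 29² = 841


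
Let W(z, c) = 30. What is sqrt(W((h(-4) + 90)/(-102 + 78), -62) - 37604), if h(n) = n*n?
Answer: I*sqrt(37574) ≈ 193.84*I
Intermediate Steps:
h(n) = n**2
sqrt(W((h(-4) + 90)/(-102 + 78), -62) - 37604) = sqrt(30 - 37604) = sqrt(-37574) = I*sqrt(37574)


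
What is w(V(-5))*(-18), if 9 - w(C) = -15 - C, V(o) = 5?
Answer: -522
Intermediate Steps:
w(C) = 24 + C (w(C) = 9 - (-15 - C) = 9 + (15 + C) = 24 + C)
w(V(-5))*(-18) = (24 + 5)*(-18) = 29*(-18) = -522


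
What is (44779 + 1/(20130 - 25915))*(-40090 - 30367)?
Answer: -18251640236898/5785 ≈ -3.1550e+9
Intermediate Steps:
(44779 + 1/(20130 - 25915))*(-40090 - 30367) = (44779 + 1/(-5785))*(-70457) = (44779 - 1/5785)*(-70457) = (259046514/5785)*(-70457) = -18251640236898/5785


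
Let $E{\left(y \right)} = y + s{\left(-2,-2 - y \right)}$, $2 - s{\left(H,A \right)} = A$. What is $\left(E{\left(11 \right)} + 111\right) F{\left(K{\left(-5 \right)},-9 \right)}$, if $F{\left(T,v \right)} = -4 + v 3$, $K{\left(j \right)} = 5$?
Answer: $-4247$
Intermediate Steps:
$s{\left(H,A \right)} = 2 - A$
$E{\left(y \right)} = 4 + 2 y$ ($E{\left(y \right)} = y - \left(-4 - y\right) = y + \left(2 + \left(2 + y\right)\right) = y + \left(4 + y\right) = 4 + 2 y$)
$F{\left(T,v \right)} = -4 + 3 v$
$\left(E{\left(11 \right)} + 111\right) F{\left(K{\left(-5 \right)},-9 \right)} = \left(\left(4 + 2 \cdot 11\right) + 111\right) \left(-4 + 3 \left(-9\right)\right) = \left(\left(4 + 22\right) + 111\right) \left(-4 - 27\right) = \left(26 + 111\right) \left(-31\right) = 137 \left(-31\right) = -4247$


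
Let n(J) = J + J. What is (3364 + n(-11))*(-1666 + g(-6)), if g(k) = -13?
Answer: -5611218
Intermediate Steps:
n(J) = 2*J
(3364 + n(-11))*(-1666 + g(-6)) = (3364 + 2*(-11))*(-1666 - 13) = (3364 - 22)*(-1679) = 3342*(-1679) = -5611218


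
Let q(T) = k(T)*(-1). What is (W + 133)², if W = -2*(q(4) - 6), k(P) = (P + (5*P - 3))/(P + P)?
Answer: 361201/16 ≈ 22575.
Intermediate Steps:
k(P) = (-3 + 6*P)/(2*P) (k(P) = (P + (-3 + 5*P))/((2*P)) = (-3 + 6*P)*(1/(2*P)) = (-3 + 6*P)/(2*P))
q(T) = -3 + 3/(2*T) (q(T) = (3 - 3/(2*T))*(-1) = -3 + 3/(2*T))
W = 69/4 (W = -2*((-3 + (3/2)/4) - 6) = -2*((-3 + (3/2)*(¼)) - 6) = -2*((-3 + 3/8) - 6) = -2*(-21/8 - 6) = -2*(-69/8) = 69/4 ≈ 17.250)
(W + 133)² = (69/4 + 133)² = (601/4)² = 361201/16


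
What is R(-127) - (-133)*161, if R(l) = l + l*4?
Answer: 20778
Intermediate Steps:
R(l) = 5*l (R(l) = l + 4*l = 5*l)
R(-127) - (-133)*161 = 5*(-127) - (-133)*161 = -635 - 1*(-21413) = -635 + 21413 = 20778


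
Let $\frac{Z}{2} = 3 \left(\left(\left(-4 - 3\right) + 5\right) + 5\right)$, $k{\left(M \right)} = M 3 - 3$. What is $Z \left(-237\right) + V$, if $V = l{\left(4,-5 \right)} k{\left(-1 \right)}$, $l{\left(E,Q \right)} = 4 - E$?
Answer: $-4266$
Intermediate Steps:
$k{\left(M \right)} = -3 + 3 M$ ($k{\left(M \right)} = 3 M - 3 = -3 + 3 M$)
$Z = 18$ ($Z = 2 \cdot 3 \left(\left(\left(-4 - 3\right) + 5\right) + 5\right) = 2 \cdot 3 \left(\left(-7 + 5\right) + 5\right) = 2 \cdot 3 \left(-2 + 5\right) = 2 \cdot 3 \cdot 3 = 2 \cdot 9 = 18$)
$V = 0$ ($V = \left(4 - 4\right) \left(-3 + 3 \left(-1\right)\right) = \left(4 - 4\right) \left(-3 - 3\right) = 0 \left(-6\right) = 0$)
$Z \left(-237\right) + V = 18 \left(-237\right) + 0 = -4266 + 0 = -4266$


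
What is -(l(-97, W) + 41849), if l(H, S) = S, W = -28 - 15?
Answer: -41806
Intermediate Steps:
W = -43
-(l(-97, W) + 41849) = -(-43 + 41849) = -1*41806 = -41806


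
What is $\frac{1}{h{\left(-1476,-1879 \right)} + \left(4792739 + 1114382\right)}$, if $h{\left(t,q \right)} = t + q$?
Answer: $\frac{1}{5903766} \approx 1.6938 \cdot 10^{-7}$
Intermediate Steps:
$h{\left(t,q \right)} = q + t$
$\frac{1}{h{\left(-1476,-1879 \right)} + \left(4792739 + 1114382\right)} = \frac{1}{\left(-1879 - 1476\right) + \left(4792739 + 1114382\right)} = \frac{1}{-3355 + 5907121} = \frac{1}{5903766}$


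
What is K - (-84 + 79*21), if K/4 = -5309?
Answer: -22811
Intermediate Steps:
K = -21236 (K = 4*(-5309) = -21236)
K - (-84 + 79*21) = -21236 - (-84 + 79*21) = -21236 - (-84 + 1659) = -21236 - 1*1575 = -21236 - 1575 = -22811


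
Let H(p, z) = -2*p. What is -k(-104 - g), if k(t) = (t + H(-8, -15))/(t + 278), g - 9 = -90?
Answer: 7/255 ≈ 0.027451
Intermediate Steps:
g = -81 (g = 9 - 90 = -81)
k(t) = (16 + t)/(278 + t) (k(t) = (t - 2*(-8))/(t + 278) = (t + 16)/(278 + t) = (16 + t)/(278 + t))
-k(-104 - g) = -(16 + (-104 - 1*(-81)))/(278 + (-104 - 1*(-81))) = -(16 + (-104 + 81))/(278 + (-104 + 81)) = -(16 - 23)/(278 - 23) = -(-7)/255 = -1*(-7/255) = 7/255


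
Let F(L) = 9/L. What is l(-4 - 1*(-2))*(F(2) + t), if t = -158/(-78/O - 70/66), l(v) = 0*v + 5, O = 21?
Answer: 414615/2206 ≈ 187.95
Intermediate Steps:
l(v) = 5 (l(v) = 0 + 5 = 5)
t = 36498/1103 (t = -158/(-78/21 - 70/66) = -158/(-78*1/21 - 70*1/66) = -158/(-26/7 - 35/33) = -158/(-1103/231) = -158*(-231/1103) = 36498/1103 ≈ 33.090)
l(-4 - 1*(-2))*(F(2) + t) = 5*(9/2 + 36498/1103) = 5*(82923/2206) = 414615/2206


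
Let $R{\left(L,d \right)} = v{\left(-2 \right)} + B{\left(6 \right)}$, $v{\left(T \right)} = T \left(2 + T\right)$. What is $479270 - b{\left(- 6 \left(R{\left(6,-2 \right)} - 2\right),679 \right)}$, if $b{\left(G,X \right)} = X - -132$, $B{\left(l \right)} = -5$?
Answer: $478459$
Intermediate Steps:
$R{\left(L,d \right)} = -5$ ($R{\left(L,d \right)} = - 2 \left(2 - 2\right) - 5 = \left(-2\right) 0 - 5 = 0 - 5 = -5$)
$b{\left(G,X \right)} = 132 + X$ ($b{\left(G,X \right)} = X + 132 = 132 + X$)
$479270 - b{\left(- 6 \left(R{\left(6,-2 \right)} - 2\right),679 \right)} = 479270 - \left(132 + 679\right) = 479270 - 811 = 478459$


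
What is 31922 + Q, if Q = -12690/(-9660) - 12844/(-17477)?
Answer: 179655584207/5627594 ≈ 31924.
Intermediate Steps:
Q = 11528539/5627594 (Q = -12690*(-1/9660) - 12844*(-1/17477) = 423/322 + 12844/17477 = 11528539/5627594 ≈ 2.0486)
31922 + Q = 31922 + 11528539/5627594 = 179655584207/5627594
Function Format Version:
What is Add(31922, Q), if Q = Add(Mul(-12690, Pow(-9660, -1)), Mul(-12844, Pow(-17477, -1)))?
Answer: Rational(179655584207, 5627594) ≈ 31924.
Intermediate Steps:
Q = Rational(11528539, 5627594) (Q = Add(Mul(-12690, Rational(-1, 9660)), Mul(-12844, Rational(-1, 17477))) = Add(Rational(423, 322), Rational(12844, 17477)) = Rational(11528539, 5627594) ≈ 2.0486)
Add(31922, Q) = Add(31922, Rational(11528539, 5627594)) = Rational(179655584207, 5627594)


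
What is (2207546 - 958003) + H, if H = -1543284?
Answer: -293741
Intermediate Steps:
(2207546 - 958003) + H = (2207546 - 958003) - 1543284 = 1249543 - 1543284 = -293741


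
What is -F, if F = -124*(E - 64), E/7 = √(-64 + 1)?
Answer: -7936 + 2604*I*√7 ≈ -7936.0 + 6889.5*I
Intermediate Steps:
E = 21*I*√7 (E = 7*√(-64 + 1) = 7*√(-63) = 7*(3*I*√7) = 21*I*√7 ≈ 55.561*I)
F = 7936 - 2604*I*√7 (F = -124*(21*I*√7 - 64) = -124*(-64 + 21*I*√7) = 7936 - 2604*I*√7 ≈ 7936.0 - 6889.5*I)
-F = -(7936 - 2604*I*√7) = -7936 + 2604*I*√7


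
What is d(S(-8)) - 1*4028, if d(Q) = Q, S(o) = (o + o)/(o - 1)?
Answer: -36236/9 ≈ -4026.2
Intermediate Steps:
S(o) = 2*o/(-1 + o) (S(o) = (2*o)/(-1 + o) = 2*o/(-1 + o))
d(S(-8)) - 1*4028 = 2*(-8)/(-1 - 8) - 1*4028 = 2*(-8)/(-9) - 4028 = 2*(-8)*(-⅑) - 4028 = 16/9 - 4028 = -36236/9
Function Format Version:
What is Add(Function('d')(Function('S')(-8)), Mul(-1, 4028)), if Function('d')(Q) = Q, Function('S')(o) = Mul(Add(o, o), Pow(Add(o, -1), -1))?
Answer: Rational(-36236, 9) ≈ -4026.2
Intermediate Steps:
Function('S')(o) = Mul(2, o, Pow(Add(-1, o), -1)) (Function('S')(o) = Mul(Mul(2, o), Pow(Add(-1, o), -1)) = Mul(2, o, Pow(Add(-1, o), -1)))
Add(Function('d')(Function('S')(-8)), Mul(-1, 4028)) = Add(Mul(2, -8, Pow(Add(-1, -8), -1)), Mul(-1, 4028)) = Add(Mul(2, -8, Pow(-9, -1)), -4028) = Add(Mul(2, -8, Rational(-1, 9)), -4028) = Add(Rational(16, 9), -4028) = Rational(-36236, 9)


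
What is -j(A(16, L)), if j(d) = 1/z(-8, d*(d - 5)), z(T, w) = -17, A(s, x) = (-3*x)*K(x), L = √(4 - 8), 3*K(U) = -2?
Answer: 1/17 ≈ 0.058824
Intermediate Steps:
K(U) = -⅔ (K(U) = (⅓)*(-2) = -⅔)
L = 2*I (L = √(-4) = 2*I ≈ 2.0*I)
A(s, x) = 2*x (A(s, x) = -3*x*(-⅔) = 2*x)
j(d) = -1/17 (j(d) = 1/(-17) = -1/17)
-j(A(16, L)) = -1*(-1/17) = 1/17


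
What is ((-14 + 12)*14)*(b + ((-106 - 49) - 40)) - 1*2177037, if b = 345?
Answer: -2181237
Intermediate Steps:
((-14 + 12)*14)*(b + ((-106 - 49) - 40)) - 1*2177037 = ((-14 + 12)*14)*(345 + ((-106 - 49) - 40)) - 1*2177037 = (-2*14)*(345 + (-155 - 40)) - 2177037 = -28*(345 - 195) - 2177037 = -28*150 - 2177037 = -4200 - 2177037 = -2181237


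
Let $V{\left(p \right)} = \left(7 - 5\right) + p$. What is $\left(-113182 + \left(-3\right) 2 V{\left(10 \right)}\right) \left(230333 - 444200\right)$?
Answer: $24221293218$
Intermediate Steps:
$V{\left(p \right)} = 2 + p$
$\left(-113182 + \left(-3\right) 2 V{\left(10 \right)}\right) \left(230333 - 444200\right) = \left(-113182 + \left(-3\right) 2 \left(2 + 10\right)\right) \left(230333 - 444200\right) = \left(-113182 - 72\right) \left(-213867\right) = \left(-113254\right) \left(-213867\right) = 24221293218$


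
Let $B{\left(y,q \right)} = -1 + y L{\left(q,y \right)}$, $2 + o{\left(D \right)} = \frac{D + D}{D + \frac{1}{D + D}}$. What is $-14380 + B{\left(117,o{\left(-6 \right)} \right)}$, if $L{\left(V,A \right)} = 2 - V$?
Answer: $- \frac{1032497}{73} \approx -14144.0$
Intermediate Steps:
$o{\left(D \right)} = -2 + \frac{2 D}{D + \frac{1}{2 D}}$ ($o{\left(D \right)} = -2 + \frac{D + D}{D + \frac{1}{D + D}} = -2 + \frac{2 D}{D + \frac{1}{2 D}}$)
$B{\left(y,q \right)} = -1 + y \left(2 - q\right)$
$-14380 + B{\left(117,o{\left(-6 \right)} \right)} = -14380 - \left(1 + 117 \left(-2 - \frac{2}{1 + 2 \left(-6\right)^{2}}\right)\right) = -14380 - \left(1 + 117 \left(-2 - \frac{2}{1 + 2 \cdot 36}\right)\right) = -14380 - \left(1 + 117 \left(-2 - \frac{2}{1 + 72}\right)\right) = -14380 - \left(1 + 117 \left(-2 - \frac{2}{73}\right)\right) = -14380 - \left(1 + 117 \left(- \frac{148}{73}\right)\right) = -14380 + \left(-1 + \frac{17316}{73}\right) = -14380 + \frac{17243}{73} = - \frac{1032497}{73}$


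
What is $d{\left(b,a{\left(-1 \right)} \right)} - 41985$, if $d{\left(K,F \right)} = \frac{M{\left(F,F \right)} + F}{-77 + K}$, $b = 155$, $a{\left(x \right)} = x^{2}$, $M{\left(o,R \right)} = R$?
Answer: $- \frac{1637414}{39} \approx -41985.0$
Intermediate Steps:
$d{\left(K,F \right)} = \frac{2 F}{-77 + K}$ ($d{\left(K,F \right)} = \frac{F + F}{-77 + K} = \frac{2 F}{-77 + K}$)
$d{\left(b,a{\left(-1 \right)} \right)} - 41985 = \frac{2 \left(-1\right)^{2}}{-77 + 155} - 41985 = 2 \cdot 1 \cdot \frac{1}{78} - 41985 = \frac{1}{39} - 41985 = - \frac{1637414}{39}$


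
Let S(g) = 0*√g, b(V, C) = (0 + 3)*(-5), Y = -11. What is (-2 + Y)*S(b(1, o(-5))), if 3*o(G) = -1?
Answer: 0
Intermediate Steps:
o(G) = -⅓ (o(G) = (⅓)*(-1) = -⅓)
b(V, C) = -15 (b(V, C) = 3*(-5) = -15)
S(g) = 0
(-2 + Y)*S(b(1, o(-5))) = (-2 - 11)*0 = -13*0 = 0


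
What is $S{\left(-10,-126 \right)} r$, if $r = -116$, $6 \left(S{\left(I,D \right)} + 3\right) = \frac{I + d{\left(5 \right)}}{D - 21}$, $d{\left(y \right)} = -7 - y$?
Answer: $\frac{152192}{441} \approx 345.11$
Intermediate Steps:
$S{\left(I,D \right)} = -3 + \frac{-12 + I}{6 \left(-21 + D\right)}$ ($S{\left(I,D \right)} = -3 + \frac{\left(I - 12\right) \frac{1}{D - 21}}{6} = -3 + \frac{\left(I - 12\right) \frac{1}{-21 + D}}{6} = -3 + \frac{\left(-12 + I\right) \frac{1}{-21 + D}}{6} = -3 + \frac{\frac{1}{-21 + D} \left(-12 + I\right)}{6} = -3 + \frac{-12 + I}{6 \left(-21 + D\right)}$)
$S{\left(-10,-126 \right)} r = \frac{366 - 10 - -2268}{6 \left(-21 - 126\right)} \left(-116\right) = \frac{366 - 10 + 2268}{6 \left(-147\right)} \left(-116\right) = \frac{1}{6} \left(- \frac{1}{147}\right) 2624 \left(-116\right) = \left(- \frac{1312}{441}\right) \left(-116\right) = \frac{152192}{441}$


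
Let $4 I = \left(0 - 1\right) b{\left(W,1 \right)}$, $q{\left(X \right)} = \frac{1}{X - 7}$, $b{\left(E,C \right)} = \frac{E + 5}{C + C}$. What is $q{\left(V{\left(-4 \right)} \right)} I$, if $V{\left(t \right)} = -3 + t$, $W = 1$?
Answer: $\frac{3}{56} \approx 0.053571$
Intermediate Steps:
$b{\left(E,C \right)} = \frac{5 + E}{2 C}$
$q{\left(X \right)} = \frac{1}{-7 + X}$
$I = - \frac{3}{4}$ ($I = \frac{\left(0 - 1\right) \frac{5 + 1}{2 \cdot 1}}{4} = \frac{\left(-1\right) \frac{1}{2} \cdot 1 \cdot 6}{4} = \frac{\left(-1\right) 3}{4} = \frac{1}{4} \left(-3\right) = - \frac{3}{4} \approx -0.75$)
$q{\left(V{\left(-4 \right)} \right)} I = \frac{1}{-7 - 7} \left(- \frac{3}{4}\right) = \frac{1}{-14} \left(- \frac{3}{4}\right) = \left(- \frac{1}{14}\right) \left(- \frac{3}{4}\right) = \frac{3}{56}$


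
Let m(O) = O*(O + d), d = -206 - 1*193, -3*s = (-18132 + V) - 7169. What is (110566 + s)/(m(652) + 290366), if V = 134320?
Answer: 222679/1365966 ≈ 0.16302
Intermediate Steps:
s = -109019/3 (s = -((-18132 + 134320) - 7169)/3 = -(116188 - 7169)/3 = -⅓*109019 = -109019/3 ≈ -36340.)
d = -399 (d = -206 - 193 = -399)
m(O) = O*(-399 + O) (m(O) = O*(O - 399) = O*(-399 + O))
(110566 + s)/(m(652) + 290366) = (110566 - 109019/3)/(652*(-399 + 652) + 290366) = 222679/(3*(652*253 + 290366)) = 222679/(3*(164956 + 290366)) = (222679/3)/455322 = (222679/3)*(1/455322) = 222679/1365966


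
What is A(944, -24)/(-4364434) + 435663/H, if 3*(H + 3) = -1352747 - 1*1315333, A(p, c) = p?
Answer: -951130984207/1940783057771 ≈ -0.49008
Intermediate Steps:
H = -889363 (H = -3 + (-1352747 - 1*1315333)/3 = -3 + (-1352747 - 1315333)/3 = -3 + (⅓)*(-2668080) = -3 - 889360 = -889363)
A(944, -24)/(-4364434) + 435663/H = 944/(-4364434) + 435663/(-889363) = 944*(-1/4364434) + 435663*(-1/889363) = -472/2182217 - 435663/889363 = -951130984207/1940783057771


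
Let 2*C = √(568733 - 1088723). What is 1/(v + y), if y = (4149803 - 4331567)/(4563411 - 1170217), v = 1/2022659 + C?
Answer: -1261618068966574387312286/3061735978436651707826943809117 - 11776133813557535544764929*I*√519990/3061735978436651707826943809117 ≈ -4.1206e-7 - 0.0027735*I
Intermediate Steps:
C = I*√519990/2 (C = √(568733 - 1088723)/2 = √(-519990)/2 = (I*√519990)/2 = I*√519990/2 ≈ 360.55*I)
v = 1/2022659 + I*√519990/2 ≈ 4.944e-7 + 360.55*I
y = -90882/1696597 (y = -181764/3393194 = -181764*1/3393194 = -90882/1696597 ≈ -0.053567)
1/(v + y) = 1/((1/2022659 + I*√519990/2) - 90882/1696597) = 1/(-183821598641/3431637191423 + I*√519990/2)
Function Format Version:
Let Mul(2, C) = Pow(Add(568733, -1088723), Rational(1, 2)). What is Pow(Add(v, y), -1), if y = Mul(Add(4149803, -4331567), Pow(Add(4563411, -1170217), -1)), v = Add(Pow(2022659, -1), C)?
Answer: Add(Rational(-1261618068966574387312286, 3061735978436651707826943809117), Mul(Rational(-11776133813557535544764929, 3061735978436651707826943809117), I, Pow(519990, Rational(1, 2)))) ≈ Add(-4.1206e-7, Mul(-0.0027735, I))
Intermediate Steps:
C = Mul(Rational(1, 2), I, Pow(519990, Rational(1, 2))) (C = Mul(Rational(1, 2), Pow(Add(568733, -1088723), Rational(1, 2))) = Mul(Rational(1, 2), Pow(-519990, Rational(1, 2))) = Mul(Rational(1, 2), Mul(I, Pow(519990, Rational(1, 2)))) = Mul(Rational(1, 2), I, Pow(519990, Rational(1, 2))) ≈ Mul(360.55, I))
v = Add(Rational(1, 2022659), Mul(Rational(1, 2), I, Pow(519990, Rational(1, 2)))) (v = Add(Pow(2022659, -1), Mul(Rational(1, 2), I, Pow(519990, Rational(1, 2)))) = Add(Rational(1, 2022659), Mul(Rational(1, 2), I, Pow(519990, Rational(1, 2)))) ≈ Add(4.9440e-7, Mul(360.55, I)))
y = Rational(-90882, 1696597) (y = Mul(-181764, Pow(3393194, -1)) = Mul(-181764, Rational(1, 3393194)) = Rational(-90882, 1696597) ≈ -0.053567)
Pow(Add(v, y), -1) = Pow(Add(Add(Rational(1, 2022659), Mul(Rational(1, 2), I, Pow(519990, Rational(1, 2)))), Rational(-90882, 1696597)), -1) = Pow(Add(Rational(-183821598641, 3431637191423), Mul(Rational(1, 2), I, Pow(519990, Rational(1, 2)))), -1)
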